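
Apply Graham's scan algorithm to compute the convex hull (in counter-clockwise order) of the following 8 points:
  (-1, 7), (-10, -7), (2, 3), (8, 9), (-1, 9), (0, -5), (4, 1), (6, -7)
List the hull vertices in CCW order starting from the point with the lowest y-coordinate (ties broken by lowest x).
Hull (CCW) = [(-10, -7), (6, -7), (8, 9), (-1, 9)]

Graham scan procedure:
  1. Find the pivot p₀ = point with lowest y (tie → lowest x): (-10, -7).
  2. Sort the remaining points by polar angle around p₀.
  3. Walk through sorted points, maintaining a stack; pop the top while the last three entries make a non-left turn (cross product ≤ 0).
  4. Final stack is the convex hull in CCW order: (-10, -7), (6, -7), (8, 9), (-1, 9).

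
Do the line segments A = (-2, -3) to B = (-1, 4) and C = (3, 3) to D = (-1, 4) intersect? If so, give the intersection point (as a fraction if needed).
Yes; intersection at (-1, 4) (t = 1 on AB, s = 1 on CD)

Parametrize AB as A + t(B − A) = (-2 + 1 t, -3 + 7 t) and CD as C + s(D − C) = (3 + -4 s, 3 + 1 s). Solve the linear system for (t, s). Determinant = -29 ≠ 0, so a unique intersection of the containing lines exists. Solution: t = 1, s = 1 — both in [0, 1], so the segments cross. Intersection point: (-1, 4).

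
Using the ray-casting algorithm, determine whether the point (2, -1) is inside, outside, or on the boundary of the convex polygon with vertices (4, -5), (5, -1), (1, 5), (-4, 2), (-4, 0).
The point (2, -1) lies strictly inside the polygon

Cast a horizontal ray to the right from the query point and count how many polygon edges it crosses (each edge strictly once or zero times, handled with the usual half-open convention). 
Parity of crossings → odd ⇒ inside.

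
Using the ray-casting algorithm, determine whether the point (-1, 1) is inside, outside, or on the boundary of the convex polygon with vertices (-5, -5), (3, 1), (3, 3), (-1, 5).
The point (-1, 1) lies strictly inside the polygon

Cast a horizontal ray to the right from the query point and count how many polygon edges it crosses (each edge strictly once or zero times, handled with the usual half-open convention). 
Parity of crossings → odd ⇒ inside.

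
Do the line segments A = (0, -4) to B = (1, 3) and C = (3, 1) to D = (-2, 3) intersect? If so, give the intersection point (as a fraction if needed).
Yes; intersection at (31/37, 69/37) (t = 31/37 on AB, s = 16/37 on CD)

Parametrize AB as A + t(B − A) = (0 + 1 t, -4 + 7 t) and CD as C + s(D − C) = (3 + -5 s, 1 + 2 s). Solve the linear system for (t, s). Determinant = -37 ≠ 0, so a unique intersection of the containing lines exists. Solution: t = 31/37, s = 16/37 — both in [0, 1], so the segments cross. Intersection point: (31/37, 69/37).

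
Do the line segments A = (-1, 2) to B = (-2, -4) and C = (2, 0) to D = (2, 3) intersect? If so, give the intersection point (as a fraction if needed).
No (intersection of containing lines falls outside at least one segment)

Parametrize and solve: t = -3, s = 20/3. At least one of these is outside [0, 1], so the segments do not intersect.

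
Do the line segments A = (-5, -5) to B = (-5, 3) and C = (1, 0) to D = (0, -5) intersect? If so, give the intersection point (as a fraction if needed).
No (intersection of containing lines falls outside at least one segment)

Parametrize and solve: t = -25/8, s = 6. At least one of these is outside [0, 1], so the segments do not intersect.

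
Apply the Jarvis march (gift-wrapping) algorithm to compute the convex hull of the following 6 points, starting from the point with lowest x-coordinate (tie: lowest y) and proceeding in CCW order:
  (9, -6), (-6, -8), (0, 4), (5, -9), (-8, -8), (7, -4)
Hull (CCW) = [(-8, -8), (5, -9), (9, -6), (0, 4)]

Jarvis march: at each step, from the current hull vertex p, select the next vertex q as the point such that every other point lies strictly to the left of (or on) the directed line p → q. (Equivalently: for every other point r, the cross product (q − p) × (r − p) ≥ 0.)
Starting point (lowest x, tie lowest y): (-8, -8). Wrap until returning to start. Resulting hull: (-8, -8), (5, -9), (9, -6), (0, 4).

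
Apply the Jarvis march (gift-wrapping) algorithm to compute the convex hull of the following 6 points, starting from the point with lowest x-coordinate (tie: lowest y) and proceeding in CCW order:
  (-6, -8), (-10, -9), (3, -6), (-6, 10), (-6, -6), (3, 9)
Hull (CCW) = [(-10, -9), (3, -6), (3, 9), (-6, 10)]

Jarvis march: at each step, from the current hull vertex p, select the next vertex q as the point such that every other point lies strictly to the left of (or on) the directed line p → q. (Equivalently: for every other point r, the cross product (q − p) × (r − p) ≥ 0.)
Starting point (lowest x, tie lowest y): (-10, -9). Wrap until returning to start. Resulting hull: (-10, -9), (3, -6), (3, 9), (-6, 10).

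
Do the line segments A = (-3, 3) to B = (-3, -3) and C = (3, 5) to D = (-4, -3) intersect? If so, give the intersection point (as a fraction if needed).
Yes; intersection at (-3, -13/7) (t = 17/21 on AB, s = 6/7 on CD)

Parametrize AB as A + t(B − A) = (-3 + 0 t, 3 + -6 t) and CD as C + s(D − C) = (3 + -7 s, 5 + -8 s). Solve the linear system for (t, s). Determinant = 42 ≠ 0, so a unique intersection of the containing lines exists. Solution: t = 17/21, s = 6/7 — both in [0, 1], so the segments cross. Intersection point: (-3, -13/7).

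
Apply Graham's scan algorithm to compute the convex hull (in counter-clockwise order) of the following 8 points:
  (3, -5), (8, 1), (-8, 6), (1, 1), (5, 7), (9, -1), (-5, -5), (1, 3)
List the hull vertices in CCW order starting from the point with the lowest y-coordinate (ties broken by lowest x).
Hull (CCW) = [(-5, -5), (3, -5), (9, -1), (5, 7), (-8, 6)]

Graham scan procedure:
  1. Find the pivot p₀ = point with lowest y (tie → lowest x): (-5, -5).
  2. Sort the remaining points by polar angle around p₀.
  3. Walk through sorted points, maintaining a stack; pop the top while the last three entries make a non-left turn (cross product ≤ 0).
  4. Final stack is the convex hull in CCW order: (-5, -5), (3, -5), (9, -1), (5, 7), (-8, 6).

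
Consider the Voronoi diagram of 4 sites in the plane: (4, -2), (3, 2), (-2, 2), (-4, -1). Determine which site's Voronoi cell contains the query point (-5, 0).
Nearest site = (-4, -1)

The Voronoi cell of site s contains exactly those query points closer to s than to any other site. Compute squared distances from q = (-5, 0) to each site:
  (-4 − -5)² + (-1 − 0)² = 2
  (-2 − -5)² + (2 − 0)² = 13
  (3 − -5)² + (2 − 0)² = 68
  (4 − -5)² + (-2 − 0)² = 85
Minimum is attained by (-4, -1), so q lies in its Voronoi cell.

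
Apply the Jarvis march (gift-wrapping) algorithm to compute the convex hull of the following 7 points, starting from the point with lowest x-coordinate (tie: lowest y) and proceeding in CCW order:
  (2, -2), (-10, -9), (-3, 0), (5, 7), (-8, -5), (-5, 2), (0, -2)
Hull (CCW) = [(-10, -9), (2, -2), (5, 7), (-5, 2)]

Jarvis march: at each step, from the current hull vertex p, select the next vertex q as the point such that every other point lies strictly to the left of (or on) the directed line p → q. (Equivalently: for every other point r, the cross product (q − p) × (r − p) ≥ 0.)
Starting point (lowest x, tie lowest y): (-10, -9). Wrap until returning to start. Resulting hull: (-10, -9), (2, -2), (5, 7), (-5, 2).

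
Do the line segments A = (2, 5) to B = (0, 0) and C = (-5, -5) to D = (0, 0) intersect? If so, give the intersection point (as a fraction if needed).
Yes; intersection at (0, 0) (t = 1 on AB, s = 1 on CD)

Parametrize AB as A + t(B − A) = (2 + -2 t, 5 + -5 t) and CD as C + s(D − C) = (-5 + 5 s, -5 + 5 s). Solve the linear system for (t, s). Determinant = -15 ≠ 0, so a unique intersection of the containing lines exists. Solution: t = 1, s = 1 — both in [0, 1], so the segments cross. Intersection point: (0, 0).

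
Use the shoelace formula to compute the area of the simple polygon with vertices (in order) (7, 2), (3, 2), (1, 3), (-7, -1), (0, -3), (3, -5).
Area = 53

Shoelace formula: Area = (1/2) |Σ_i (x_i · y_{i+1} − x_{i+1} · y_i)| (indices mod n). Compute each cross term:
  (7)(2) − (3)(2) = 8
  (3)(3) − (1)(2) = 7
  (1)(-1) − (-7)(3) = 20
  (-7)(-3) − (0)(-1) = 21
  (0)(-5) − (3)(-3) = 9
  (3)(2) − (7)(-5) = 41
Sum = 106, so (signed) Area = 106/2 = 53, |Area| = 53.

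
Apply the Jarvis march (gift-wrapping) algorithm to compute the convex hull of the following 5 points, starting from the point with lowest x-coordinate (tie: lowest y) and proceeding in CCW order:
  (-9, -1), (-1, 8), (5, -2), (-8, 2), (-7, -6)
Hull (CCW) = [(-9, -1), (-7, -6), (5, -2), (-1, 8), (-8, 2)]

Jarvis march: at each step, from the current hull vertex p, select the next vertex q as the point such that every other point lies strictly to the left of (or on) the directed line p → q. (Equivalently: for every other point r, the cross product (q − p) × (r − p) ≥ 0.)
Starting point (lowest x, tie lowest y): (-9, -1). Wrap until returning to start. Resulting hull: (-9, -1), (-7, -6), (5, -2), (-1, 8), (-8, 2).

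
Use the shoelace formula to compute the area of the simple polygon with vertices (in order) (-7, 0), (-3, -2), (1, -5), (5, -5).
Area = 8

Shoelace formula: Area = (1/2) |Σ_i (x_i · y_{i+1} − x_{i+1} · y_i)| (indices mod n). Compute each cross term:
  (-7)(-2) − (-3)(0) = 14
  (-3)(-5) − (1)(-2) = 17
  (1)(-5) − (5)(-5) = 20
  (5)(0) − (-7)(-5) = -35
Sum = 16, so (signed) Area = 16/2 = 8, |Area| = 8.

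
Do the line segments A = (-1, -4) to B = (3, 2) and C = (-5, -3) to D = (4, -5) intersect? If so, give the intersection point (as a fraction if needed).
Yes; intersection at (-29/31, -121/31) (t = 1/62 on AB, s = 14/31 on CD)

Parametrize AB as A + t(B − A) = (-1 + 4 t, -4 + 6 t) and CD as C + s(D − C) = (-5 + 9 s, -3 + -2 s). Solve the linear system for (t, s). Determinant = 62 ≠ 0, so a unique intersection of the containing lines exists. Solution: t = 1/62, s = 14/31 — both in [0, 1], so the segments cross. Intersection point: (-29/31, -121/31).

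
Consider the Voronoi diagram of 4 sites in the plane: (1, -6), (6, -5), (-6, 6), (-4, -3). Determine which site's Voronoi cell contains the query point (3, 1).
Nearest site = (6, -5)

The Voronoi cell of site s contains exactly those query points closer to s than to any other site. Compute squared distances from q = (3, 1) to each site:
  (6 − 3)² + (-5 − 1)² = 45
  (1 − 3)² + (-6 − 1)² = 53
  (-4 − 3)² + (-3 − 1)² = 65
  (-6 − 3)² + (6 − 1)² = 106
Minimum is attained by (6, -5), so q lies in its Voronoi cell.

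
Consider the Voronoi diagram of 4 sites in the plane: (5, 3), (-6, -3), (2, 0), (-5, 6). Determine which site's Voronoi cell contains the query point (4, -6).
Nearest site = (2, 0)

The Voronoi cell of site s contains exactly those query points closer to s than to any other site. Compute squared distances from q = (4, -6) to each site:
  (2 − 4)² + (0 − -6)² = 40
  (5 − 4)² + (3 − -6)² = 82
  (-6 − 4)² + (-3 − -6)² = 109
  (-5 − 4)² + (6 − -6)² = 225
Minimum is attained by (2, 0), so q lies in its Voronoi cell.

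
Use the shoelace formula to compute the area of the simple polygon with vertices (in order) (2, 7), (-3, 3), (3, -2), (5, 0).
Area = 69/2

Shoelace formula: Area = (1/2) |Σ_i (x_i · y_{i+1} − x_{i+1} · y_i)| (indices mod n). Compute each cross term:
  (2)(3) − (-3)(7) = 27
  (-3)(-2) − (3)(3) = -3
  (3)(0) − (5)(-2) = 10
  (5)(7) − (2)(0) = 35
Sum = 69, so (signed) Area = 69/2 = 69/2, |Area| = 69/2.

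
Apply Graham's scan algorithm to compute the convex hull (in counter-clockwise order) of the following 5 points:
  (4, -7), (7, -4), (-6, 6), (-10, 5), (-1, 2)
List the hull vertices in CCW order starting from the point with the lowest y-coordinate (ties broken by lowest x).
Hull (CCW) = [(4, -7), (7, -4), (-6, 6), (-10, 5)]

Graham scan procedure:
  1. Find the pivot p₀ = point with lowest y (tie → lowest x): (4, -7).
  2. Sort the remaining points by polar angle around p₀.
  3. Walk through sorted points, maintaining a stack; pop the top while the last three entries make a non-left turn (cross product ≤ 0).
  4. Final stack is the convex hull in CCW order: (4, -7), (7, -4), (-6, 6), (-10, 5).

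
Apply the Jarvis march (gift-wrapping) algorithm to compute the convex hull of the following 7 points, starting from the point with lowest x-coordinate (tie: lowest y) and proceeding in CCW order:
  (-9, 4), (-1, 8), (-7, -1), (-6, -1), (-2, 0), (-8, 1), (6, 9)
Hull (CCW) = [(-9, 4), (-8, 1), (-7, -1), (-6, -1), (-2, 0), (6, 9), (-1, 8)]

Jarvis march: at each step, from the current hull vertex p, select the next vertex q as the point such that every other point lies strictly to the left of (or on) the directed line p → q. (Equivalently: for every other point r, the cross product (q − p) × (r − p) ≥ 0.)
Starting point (lowest x, tie lowest y): (-9, 4). Wrap until returning to start. Resulting hull: (-9, 4), (-8, 1), (-7, -1), (-6, -1), (-2, 0), (6, 9), (-1, 8).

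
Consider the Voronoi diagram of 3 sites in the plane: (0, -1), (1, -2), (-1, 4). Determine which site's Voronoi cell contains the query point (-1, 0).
Nearest site = (0, -1)

The Voronoi cell of site s contains exactly those query points closer to s than to any other site. Compute squared distances from q = (-1, 0) to each site:
  (0 − -1)² + (-1 − 0)² = 2
  (1 − -1)² + (-2 − 0)² = 8
  (-1 − -1)² + (4 − 0)² = 16
Minimum is attained by (0, -1), so q lies in its Voronoi cell.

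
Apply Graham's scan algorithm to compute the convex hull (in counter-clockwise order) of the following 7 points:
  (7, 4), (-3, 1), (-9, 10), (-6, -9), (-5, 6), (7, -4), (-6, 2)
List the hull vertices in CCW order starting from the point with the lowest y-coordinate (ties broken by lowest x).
Hull (CCW) = [(-6, -9), (7, -4), (7, 4), (-9, 10)]

Graham scan procedure:
  1. Find the pivot p₀ = point with lowest y (tie → lowest x): (-6, -9).
  2. Sort the remaining points by polar angle around p₀.
  3. Walk through sorted points, maintaining a stack; pop the top while the last three entries make a non-left turn (cross product ≤ 0).
  4. Final stack is the convex hull in CCW order: (-6, -9), (7, -4), (7, 4), (-9, 10).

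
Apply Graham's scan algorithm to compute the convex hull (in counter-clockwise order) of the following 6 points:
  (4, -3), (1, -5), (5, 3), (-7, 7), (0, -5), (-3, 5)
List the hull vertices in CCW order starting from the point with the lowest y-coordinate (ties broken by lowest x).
Hull (CCW) = [(0, -5), (1, -5), (4, -3), (5, 3), (-7, 7)]

Graham scan procedure:
  1. Find the pivot p₀ = point with lowest y (tie → lowest x): (0, -5).
  2. Sort the remaining points by polar angle around p₀.
  3. Walk through sorted points, maintaining a stack; pop the top while the last three entries make a non-left turn (cross product ≤ 0).
  4. Final stack is the convex hull in CCW order: (0, -5), (1, -5), (4, -3), (5, 3), (-7, 7).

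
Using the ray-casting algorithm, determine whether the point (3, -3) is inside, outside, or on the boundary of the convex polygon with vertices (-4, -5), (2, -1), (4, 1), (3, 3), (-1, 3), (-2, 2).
The point (3, -3) lies strictly outside the polygon

Cast a horizontal ray to the right from the query point and count how many polygon edges it crosses (each edge strictly once or zero times, handled with the usual half-open convention). 
Parity of crossings → even ⇒ outside.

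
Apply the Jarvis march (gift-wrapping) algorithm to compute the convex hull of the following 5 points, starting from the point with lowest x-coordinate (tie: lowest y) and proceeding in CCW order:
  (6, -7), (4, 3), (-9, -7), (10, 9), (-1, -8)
Hull (CCW) = [(-9, -7), (-1, -8), (6, -7), (10, 9)]

Jarvis march: at each step, from the current hull vertex p, select the next vertex q as the point such that every other point lies strictly to the left of (or on) the directed line p → q. (Equivalently: for every other point r, the cross product (q − p) × (r − p) ≥ 0.)
Starting point (lowest x, tie lowest y): (-9, -7). Wrap until returning to start. Resulting hull: (-9, -7), (-1, -8), (6, -7), (10, 9).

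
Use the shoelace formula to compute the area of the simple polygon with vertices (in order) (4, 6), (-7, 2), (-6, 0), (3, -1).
Area = 45

Shoelace formula: Area = (1/2) |Σ_i (x_i · y_{i+1} − x_{i+1} · y_i)| (indices mod n). Compute each cross term:
  (4)(2) − (-7)(6) = 50
  (-7)(0) − (-6)(2) = 12
  (-6)(-1) − (3)(0) = 6
  (3)(6) − (4)(-1) = 22
Sum = 90, so (signed) Area = 90/2 = 45, |Area| = 45.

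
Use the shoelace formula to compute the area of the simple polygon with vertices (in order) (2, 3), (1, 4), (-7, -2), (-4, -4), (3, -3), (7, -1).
Area = 58

Shoelace formula: Area = (1/2) |Σ_i (x_i · y_{i+1} − x_{i+1} · y_i)| (indices mod n). Compute each cross term:
  (2)(4) − (1)(3) = 5
  (1)(-2) − (-7)(4) = 26
  (-7)(-4) − (-4)(-2) = 20
  (-4)(-3) − (3)(-4) = 24
  (3)(-1) − (7)(-3) = 18
  (7)(3) − (2)(-1) = 23
Sum = 116, so (signed) Area = 116/2 = 58, |Area| = 58.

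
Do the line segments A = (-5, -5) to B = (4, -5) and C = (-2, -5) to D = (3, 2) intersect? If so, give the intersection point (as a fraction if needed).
Yes; intersection at (-2, -5) (t = 1/3 on AB, s = 0 on CD)

Parametrize AB as A + t(B − A) = (-5 + 9 t, -5 + 0 t) and CD as C + s(D − C) = (-2 + 5 s, -5 + 7 s). Solve the linear system for (t, s). Determinant = -63 ≠ 0, so a unique intersection of the containing lines exists. Solution: t = 1/3, s = 0 — both in [0, 1], so the segments cross. Intersection point: (-2, -5).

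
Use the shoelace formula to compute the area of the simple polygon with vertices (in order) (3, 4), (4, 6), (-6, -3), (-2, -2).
Area = 15

Shoelace formula: Area = (1/2) |Σ_i (x_i · y_{i+1} − x_{i+1} · y_i)| (indices mod n). Compute each cross term:
  (3)(6) − (4)(4) = 2
  (4)(-3) − (-6)(6) = 24
  (-6)(-2) − (-2)(-3) = 6
  (-2)(4) − (3)(-2) = -2
Sum = 30, so (signed) Area = 30/2 = 15, |Area| = 15.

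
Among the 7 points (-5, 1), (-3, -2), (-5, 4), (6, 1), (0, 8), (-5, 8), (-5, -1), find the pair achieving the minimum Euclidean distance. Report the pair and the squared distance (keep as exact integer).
Pair = ((-5, 1), (-5, -1)); squared distance = 4

Compute all C(7, 2) = 21 pairwise squared distances (x_i − x_j)² + (y_i − y_j)². The minimum is 4, attained by the pair ((-5, 1), (-5, -1)).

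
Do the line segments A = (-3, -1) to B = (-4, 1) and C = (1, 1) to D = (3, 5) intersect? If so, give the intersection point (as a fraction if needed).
No (intersection of containing lines falls outside at least one segment)

Parametrize and solve: t = -3/2, s = -5/4. At least one of these is outside [0, 1], so the segments do not intersect.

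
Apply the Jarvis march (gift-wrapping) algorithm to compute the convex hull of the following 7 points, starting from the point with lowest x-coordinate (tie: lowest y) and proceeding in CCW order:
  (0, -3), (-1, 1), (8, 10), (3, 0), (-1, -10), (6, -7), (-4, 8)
Hull (CCW) = [(-4, 8), (-1, -10), (6, -7), (8, 10)]

Jarvis march: at each step, from the current hull vertex p, select the next vertex q as the point such that every other point lies strictly to the left of (or on) the directed line p → q. (Equivalently: for every other point r, the cross product (q − p) × (r − p) ≥ 0.)
Starting point (lowest x, tie lowest y): (-4, 8). Wrap until returning to start. Resulting hull: (-4, 8), (-1, -10), (6, -7), (8, 10).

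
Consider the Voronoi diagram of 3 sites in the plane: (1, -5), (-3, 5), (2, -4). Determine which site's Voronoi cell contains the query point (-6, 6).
Nearest site = (-3, 5)

The Voronoi cell of site s contains exactly those query points closer to s than to any other site. Compute squared distances from q = (-6, 6) to each site:
  (-3 − -6)² + (5 − 6)² = 10
  (2 − -6)² + (-4 − 6)² = 164
  (1 − -6)² + (-5 − 6)² = 170
Minimum is attained by (-3, 5), so q lies in its Voronoi cell.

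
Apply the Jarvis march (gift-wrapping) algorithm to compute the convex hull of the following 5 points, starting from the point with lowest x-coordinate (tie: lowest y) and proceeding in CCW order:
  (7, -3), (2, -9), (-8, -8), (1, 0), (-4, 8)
Hull (CCW) = [(-8, -8), (2, -9), (7, -3), (-4, 8)]

Jarvis march: at each step, from the current hull vertex p, select the next vertex q as the point such that every other point lies strictly to the left of (or on) the directed line p → q. (Equivalently: for every other point r, the cross product (q − p) × (r − p) ≥ 0.)
Starting point (lowest x, tie lowest y): (-8, -8). Wrap until returning to start. Resulting hull: (-8, -8), (2, -9), (7, -3), (-4, 8).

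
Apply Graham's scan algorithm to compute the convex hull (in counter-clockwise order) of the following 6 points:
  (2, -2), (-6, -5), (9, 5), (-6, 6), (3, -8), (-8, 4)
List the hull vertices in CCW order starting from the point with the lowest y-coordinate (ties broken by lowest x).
Hull (CCW) = [(3, -8), (9, 5), (-6, 6), (-8, 4), (-6, -5)]

Graham scan procedure:
  1. Find the pivot p₀ = point with lowest y (tie → lowest x): (3, -8).
  2. Sort the remaining points by polar angle around p₀.
  3. Walk through sorted points, maintaining a stack; pop the top while the last three entries make a non-left turn (cross product ≤ 0).
  4. Final stack is the convex hull in CCW order: (3, -8), (9, 5), (-6, 6), (-8, 4), (-6, -5).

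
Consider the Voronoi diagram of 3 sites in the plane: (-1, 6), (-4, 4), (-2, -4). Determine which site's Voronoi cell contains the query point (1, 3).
Nearest site = (-1, 6)

The Voronoi cell of site s contains exactly those query points closer to s than to any other site. Compute squared distances from q = (1, 3) to each site:
  (-1 − 1)² + (6 − 3)² = 13
  (-4 − 1)² + (4 − 3)² = 26
  (-2 − 1)² + (-4 − 3)² = 58
Minimum is attained by (-1, 6), so q lies in its Voronoi cell.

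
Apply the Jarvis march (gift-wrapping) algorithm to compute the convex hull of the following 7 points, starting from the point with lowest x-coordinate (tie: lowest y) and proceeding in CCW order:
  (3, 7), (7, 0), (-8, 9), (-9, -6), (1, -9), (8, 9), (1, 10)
Hull (CCW) = [(-9, -6), (1, -9), (7, 0), (8, 9), (1, 10), (-8, 9)]

Jarvis march: at each step, from the current hull vertex p, select the next vertex q as the point such that every other point lies strictly to the left of (or on) the directed line p → q. (Equivalently: for every other point r, the cross product (q − p) × (r − p) ≥ 0.)
Starting point (lowest x, tie lowest y): (-9, -6). Wrap until returning to start. Resulting hull: (-9, -6), (1, -9), (7, 0), (8, 9), (1, 10), (-8, 9).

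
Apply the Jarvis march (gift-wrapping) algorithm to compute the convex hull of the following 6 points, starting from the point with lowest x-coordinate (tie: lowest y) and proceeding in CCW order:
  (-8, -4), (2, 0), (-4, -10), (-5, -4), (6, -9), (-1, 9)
Hull (CCW) = [(-8, -4), (-4, -10), (6, -9), (-1, 9)]

Jarvis march: at each step, from the current hull vertex p, select the next vertex q as the point such that every other point lies strictly to the left of (or on) the directed line p → q. (Equivalently: for every other point r, the cross product (q − p) × (r − p) ≥ 0.)
Starting point (lowest x, tie lowest y): (-8, -4). Wrap until returning to start. Resulting hull: (-8, -4), (-4, -10), (6, -9), (-1, 9).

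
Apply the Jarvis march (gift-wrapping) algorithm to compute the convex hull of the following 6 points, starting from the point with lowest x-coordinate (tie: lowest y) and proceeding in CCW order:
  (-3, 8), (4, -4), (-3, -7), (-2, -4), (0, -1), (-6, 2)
Hull (CCW) = [(-6, 2), (-3, -7), (4, -4), (-3, 8)]

Jarvis march: at each step, from the current hull vertex p, select the next vertex q as the point such that every other point lies strictly to the left of (or on) the directed line p → q. (Equivalently: for every other point r, the cross product (q − p) × (r − p) ≥ 0.)
Starting point (lowest x, tie lowest y): (-6, 2). Wrap until returning to start. Resulting hull: (-6, 2), (-3, -7), (4, -4), (-3, 8).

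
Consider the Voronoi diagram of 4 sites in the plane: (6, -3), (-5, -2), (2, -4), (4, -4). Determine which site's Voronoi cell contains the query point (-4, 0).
Nearest site = (-5, -2)

The Voronoi cell of site s contains exactly those query points closer to s than to any other site. Compute squared distances from q = (-4, 0) to each site:
  (-5 − -4)² + (-2 − 0)² = 5
  (2 − -4)² + (-4 − 0)² = 52
  (4 − -4)² + (-4 − 0)² = 80
  (6 − -4)² + (-3 − 0)² = 109
Minimum is attained by (-5, -2), so q lies in its Voronoi cell.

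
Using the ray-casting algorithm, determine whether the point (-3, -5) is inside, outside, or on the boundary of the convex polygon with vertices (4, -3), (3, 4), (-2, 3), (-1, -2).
The point (-3, -5) lies strictly outside the polygon

Cast a horizontal ray to the right from the query point and count how many polygon edges it crosses (each edge strictly once or zero times, handled with the usual half-open convention). 
Parity of crossings → even ⇒ outside.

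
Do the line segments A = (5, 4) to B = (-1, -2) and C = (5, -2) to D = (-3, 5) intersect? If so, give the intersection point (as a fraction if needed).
Yes; intersection at (9/5, 4/5) (t = 8/15 on AB, s = 2/5 on CD)

Parametrize AB as A + t(B − A) = (5 + -6 t, 4 + -6 t) and CD as C + s(D − C) = (5 + -8 s, -2 + 7 s). Solve the linear system for (t, s). Determinant = 90 ≠ 0, so a unique intersection of the containing lines exists. Solution: t = 8/15, s = 2/5 — both in [0, 1], so the segments cross. Intersection point: (9/5, 4/5).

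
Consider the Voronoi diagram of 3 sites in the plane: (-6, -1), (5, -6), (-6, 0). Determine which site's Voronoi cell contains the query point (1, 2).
Nearest site = (-6, 0)

The Voronoi cell of site s contains exactly those query points closer to s than to any other site. Compute squared distances from q = (1, 2) to each site:
  (-6 − 1)² + (0 − 2)² = 53
  (-6 − 1)² + (-1 − 2)² = 58
  (5 − 1)² + (-6 − 2)² = 80
Minimum is attained by (-6, 0), so q lies in its Voronoi cell.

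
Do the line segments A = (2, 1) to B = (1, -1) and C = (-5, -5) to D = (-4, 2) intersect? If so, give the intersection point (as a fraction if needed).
No (intersection of containing lines falls outside at least one segment)

Parametrize and solve: t = 43/5, s = -8/5. At least one of these is outside [0, 1], so the segments do not intersect.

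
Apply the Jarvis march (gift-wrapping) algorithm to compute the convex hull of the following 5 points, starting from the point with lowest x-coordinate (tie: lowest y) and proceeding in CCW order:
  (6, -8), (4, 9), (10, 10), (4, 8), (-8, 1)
Hull (CCW) = [(-8, 1), (6, -8), (10, 10), (4, 9)]

Jarvis march: at each step, from the current hull vertex p, select the next vertex q as the point such that every other point lies strictly to the left of (or on) the directed line p → q. (Equivalently: for every other point r, the cross product (q − p) × (r − p) ≥ 0.)
Starting point (lowest x, tie lowest y): (-8, 1). Wrap until returning to start. Resulting hull: (-8, 1), (6, -8), (10, 10), (4, 9).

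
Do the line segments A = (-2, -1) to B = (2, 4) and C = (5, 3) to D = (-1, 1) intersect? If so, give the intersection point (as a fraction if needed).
Yes; intersection at (-2/11, 14/11) (t = 5/11 on AB, s = 19/22 on CD)

Parametrize AB as A + t(B − A) = (-2 + 4 t, -1 + 5 t) and CD as C + s(D − C) = (5 + -6 s, 3 + -2 s). Solve the linear system for (t, s). Determinant = -22 ≠ 0, so a unique intersection of the containing lines exists. Solution: t = 5/11, s = 19/22 — both in [0, 1], so the segments cross. Intersection point: (-2/11, 14/11).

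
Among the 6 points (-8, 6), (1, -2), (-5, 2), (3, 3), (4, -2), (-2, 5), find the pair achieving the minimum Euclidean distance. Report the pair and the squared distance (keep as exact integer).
Pair = ((1, -2), (4, -2)); squared distance = 9

Compute all C(6, 2) = 15 pairwise squared distances (x_i − x_j)² + (y_i − y_j)². The minimum is 9, attained by the pair ((1, -2), (4, -2)).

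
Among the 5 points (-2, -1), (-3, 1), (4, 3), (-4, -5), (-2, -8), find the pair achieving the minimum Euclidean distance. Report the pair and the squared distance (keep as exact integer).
Pair = ((-2, -1), (-3, 1)); squared distance = 5

Compute all C(5, 2) = 10 pairwise squared distances (x_i − x_j)² + (y_i − y_j)². The minimum is 5, attained by the pair ((-2, -1), (-3, 1)).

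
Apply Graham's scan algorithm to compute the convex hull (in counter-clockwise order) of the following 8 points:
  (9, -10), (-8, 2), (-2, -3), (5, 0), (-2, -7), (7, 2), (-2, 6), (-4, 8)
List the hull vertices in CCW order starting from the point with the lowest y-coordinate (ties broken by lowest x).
Hull (CCW) = [(9, -10), (7, 2), (-4, 8), (-8, 2), (-2, -7)]

Graham scan procedure:
  1. Find the pivot p₀ = point with lowest y (tie → lowest x): (9, -10).
  2. Sort the remaining points by polar angle around p₀.
  3. Walk through sorted points, maintaining a stack; pop the top while the last three entries make a non-left turn (cross product ≤ 0).
  4. Final stack is the convex hull in CCW order: (9, -10), (7, 2), (-4, 8), (-8, 2), (-2, -7).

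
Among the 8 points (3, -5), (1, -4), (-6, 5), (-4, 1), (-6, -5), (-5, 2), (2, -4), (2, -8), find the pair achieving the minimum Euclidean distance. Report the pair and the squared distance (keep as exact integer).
Pair = ((1, -4), (2, -4)); squared distance = 1

Compute all C(8, 2) = 28 pairwise squared distances (x_i − x_j)² + (y_i − y_j)². The minimum is 1, attained by the pair ((1, -4), (2, -4)).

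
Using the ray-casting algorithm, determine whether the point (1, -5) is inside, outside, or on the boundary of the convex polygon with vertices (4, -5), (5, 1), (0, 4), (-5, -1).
The point (1, -5) lies strictly outside the polygon

Cast a horizontal ray to the right from the query point and count how many polygon edges it crosses (each edge strictly once or zero times, handled with the usual half-open convention). 
Parity of crossings → even ⇒ outside.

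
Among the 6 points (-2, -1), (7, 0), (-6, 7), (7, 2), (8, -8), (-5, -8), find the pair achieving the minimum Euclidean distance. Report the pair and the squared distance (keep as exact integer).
Pair = ((7, 0), (7, 2)); squared distance = 4

Compute all C(6, 2) = 15 pairwise squared distances (x_i − x_j)² + (y_i − y_j)². The minimum is 4, attained by the pair ((7, 0), (7, 2)).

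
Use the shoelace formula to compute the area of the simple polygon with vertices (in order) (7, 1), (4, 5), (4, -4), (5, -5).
Area = 35/2

Shoelace formula: Area = (1/2) |Σ_i (x_i · y_{i+1} − x_{i+1} · y_i)| (indices mod n). Compute each cross term:
  (7)(5) − (4)(1) = 31
  (4)(-4) − (4)(5) = -36
  (4)(-5) − (5)(-4) = 0
  (5)(1) − (7)(-5) = 40
Sum = 35, so (signed) Area = 35/2 = 35/2, |Area| = 35/2.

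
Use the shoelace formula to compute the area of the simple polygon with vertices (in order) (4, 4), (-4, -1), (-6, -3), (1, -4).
Area = 65/2

Shoelace formula: Area = (1/2) |Σ_i (x_i · y_{i+1} − x_{i+1} · y_i)| (indices mod n). Compute each cross term:
  (4)(-1) − (-4)(4) = 12
  (-4)(-3) − (-6)(-1) = 6
  (-6)(-4) − (1)(-3) = 27
  (1)(4) − (4)(-4) = 20
Sum = 65, so (signed) Area = 65/2 = 65/2, |Area| = 65/2.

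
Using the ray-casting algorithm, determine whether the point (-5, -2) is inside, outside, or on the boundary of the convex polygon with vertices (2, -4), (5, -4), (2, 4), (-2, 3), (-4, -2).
The point (-5, -2) lies strictly outside the polygon

Cast a horizontal ray to the right from the query point and count how many polygon edges it crosses (each edge strictly once or zero times, handled with the usual half-open convention). 
Parity of crossings → even ⇒ outside.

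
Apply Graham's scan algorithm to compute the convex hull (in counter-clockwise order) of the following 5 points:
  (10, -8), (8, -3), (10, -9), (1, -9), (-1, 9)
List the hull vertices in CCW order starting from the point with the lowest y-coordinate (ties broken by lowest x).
Hull (CCW) = [(1, -9), (10, -9), (10, -8), (8, -3), (-1, 9)]

Graham scan procedure:
  1. Find the pivot p₀ = point with lowest y (tie → lowest x): (1, -9).
  2. Sort the remaining points by polar angle around p₀.
  3. Walk through sorted points, maintaining a stack; pop the top while the last three entries make a non-left turn (cross product ≤ 0).
  4. Final stack is the convex hull in CCW order: (1, -9), (10, -9), (10, -8), (8, -3), (-1, 9).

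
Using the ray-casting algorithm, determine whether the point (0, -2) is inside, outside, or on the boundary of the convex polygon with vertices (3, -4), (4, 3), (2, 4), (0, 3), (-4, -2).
The point (0, -2) lies strictly inside the polygon

Cast a horizontal ray to the right from the query point and count how many polygon edges it crosses (each edge strictly once or zero times, handled with the usual half-open convention). 
Parity of crossings → odd ⇒ inside.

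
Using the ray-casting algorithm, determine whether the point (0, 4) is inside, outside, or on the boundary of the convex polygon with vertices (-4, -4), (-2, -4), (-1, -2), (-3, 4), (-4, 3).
The point (0, 4) lies strictly outside the polygon

Cast a horizontal ray to the right from the query point and count how many polygon edges it crosses (each edge strictly once or zero times, handled with the usual half-open convention). 
Parity of crossings → even ⇒ outside.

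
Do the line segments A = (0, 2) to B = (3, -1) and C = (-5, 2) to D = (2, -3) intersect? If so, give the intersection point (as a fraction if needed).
No (intersection of containing lines falls outside at least one segment)

Parametrize and solve: t = 25/6, s = 5/2. At least one of these is outside [0, 1], so the segments do not intersect.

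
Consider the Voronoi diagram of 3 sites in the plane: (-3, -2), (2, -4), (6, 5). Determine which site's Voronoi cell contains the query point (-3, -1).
Nearest site = (-3, -2)

The Voronoi cell of site s contains exactly those query points closer to s than to any other site. Compute squared distances from q = (-3, -1) to each site:
  (-3 − -3)² + (-2 − -1)² = 1
  (2 − -3)² + (-4 − -1)² = 34
  (6 − -3)² + (5 − -1)² = 117
Minimum is attained by (-3, -2), so q lies in its Voronoi cell.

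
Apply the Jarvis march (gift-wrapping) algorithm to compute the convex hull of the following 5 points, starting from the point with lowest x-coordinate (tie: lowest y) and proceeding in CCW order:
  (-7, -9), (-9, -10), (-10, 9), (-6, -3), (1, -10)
Hull (CCW) = [(-10, 9), (-9, -10), (1, -10)]

Jarvis march: at each step, from the current hull vertex p, select the next vertex q as the point such that every other point lies strictly to the left of (or on) the directed line p → q. (Equivalently: for every other point r, the cross product (q − p) × (r − p) ≥ 0.)
Starting point (lowest x, tie lowest y): (-10, 9). Wrap until returning to start. Resulting hull: (-10, 9), (-9, -10), (1, -10).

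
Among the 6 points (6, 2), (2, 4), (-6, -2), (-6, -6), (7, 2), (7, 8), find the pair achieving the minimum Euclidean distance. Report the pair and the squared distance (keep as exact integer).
Pair = ((6, 2), (7, 2)); squared distance = 1

Compute all C(6, 2) = 15 pairwise squared distances (x_i − x_j)² + (y_i − y_j)². The minimum is 1, attained by the pair ((6, 2), (7, 2)).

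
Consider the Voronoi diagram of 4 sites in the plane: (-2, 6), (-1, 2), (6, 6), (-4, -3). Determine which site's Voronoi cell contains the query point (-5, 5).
Nearest site = (-2, 6)

The Voronoi cell of site s contains exactly those query points closer to s than to any other site. Compute squared distances from q = (-5, 5) to each site:
  (-2 − -5)² + (6 − 5)² = 10
  (-1 − -5)² + (2 − 5)² = 25
  (-4 − -5)² + (-3 − 5)² = 65
  (6 − -5)² + (6 − 5)² = 122
Minimum is attained by (-2, 6), so q lies in its Voronoi cell.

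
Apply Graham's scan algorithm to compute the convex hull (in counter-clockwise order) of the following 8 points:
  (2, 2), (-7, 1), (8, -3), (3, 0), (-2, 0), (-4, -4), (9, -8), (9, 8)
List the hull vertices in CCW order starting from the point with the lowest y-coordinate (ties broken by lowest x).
Hull (CCW) = [(9, -8), (9, 8), (-7, 1), (-4, -4)]

Graham scan procedure:
  1. Find the pivot p₀ = point with lowest y (tie → lowest x): (9, -8).
  2. Sort the remaining points by polar angle around p₀.
  3. Walk through sorted points, maintaining a stack; pop the top while the last three entries make a non-left turn (cross product ≤ 0).
  4. Final stack is the convex hull in CCW order: (9, -8), (9, 8), (-7, 1), (-4, -4).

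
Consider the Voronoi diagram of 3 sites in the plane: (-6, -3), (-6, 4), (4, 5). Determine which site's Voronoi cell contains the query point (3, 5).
Nearest site = (4, 5)

The Voronoi cell of site s contains exactly those query points closer to s than to any other site. Compute squared distances from q = (3, 5) to each site:
  (4 − 3)² + (5 − 5)² = 1
  (-6 − 3)² + (4 − 5)² = 82
  (-6 − 3)² + (-3 − 5)² = 145
Minimum is attained by (4, 5), so q lies in its Voronoi cell.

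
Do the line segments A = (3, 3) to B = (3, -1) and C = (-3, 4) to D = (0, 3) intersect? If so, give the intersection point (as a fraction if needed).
No (intersection of containing lines falls outside at least one segment)

Parametrize and solve: t = 1/4, s = 2. At least one of these is outside [0, 1], so the segments do not intersect.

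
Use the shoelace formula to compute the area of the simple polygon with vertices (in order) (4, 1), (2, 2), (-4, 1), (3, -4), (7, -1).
Area = 65/2

Shoelace formula: Area = (1/2) |Σ_i (x_i · y_{i+1} − x_{i+1} · y_i)| (indices mod n). Compute each cross term:
  (4)(2) − (2)(1) = 6
  (2)(1) − (-4)(2) = 10
  (-4)(-4) − (3)(1) = 13
  (3)(-1) − (7)(-4) = 25
  (7)(1) − (4)(-1) = 11
Sum = 65, so (signed) Area = 65/2 = 65/2, |Area| = 65/2.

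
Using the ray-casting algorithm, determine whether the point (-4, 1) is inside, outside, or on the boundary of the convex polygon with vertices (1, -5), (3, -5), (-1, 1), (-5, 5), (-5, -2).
The point (-4, 1) lies strictly inside the polygon

Cast a horizontal ray to the right from the query point and count how many polygon edges it crosses (each edge strictly once or zero times, handled with the usual half-open convention). 
Parity of crossings → odd ⇒ inside.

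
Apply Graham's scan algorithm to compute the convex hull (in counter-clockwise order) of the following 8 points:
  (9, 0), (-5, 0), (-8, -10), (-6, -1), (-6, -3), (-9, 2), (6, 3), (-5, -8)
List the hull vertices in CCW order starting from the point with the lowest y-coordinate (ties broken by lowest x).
Hull (CCW) = [(-8, -10), (9, 0), (6, 3), (-9, 2)]

Graham scan procedure:
  1. Find the pivot p₀ = point with lowest y (tie → lowest x): (-8, -10).
  2. Sort the remaining points by polar angle around p₀.
  3. Walk through sorted points, maintaining a stack; pop the top while the last three entries make a non-left turn (cross product ≤ 0).
  4. Final stack is the convex hull in CCW order: (-8, -10), (9, 0), (6, 3), (-9, 2).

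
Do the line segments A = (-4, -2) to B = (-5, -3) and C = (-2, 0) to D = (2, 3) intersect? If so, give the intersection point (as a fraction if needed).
No (intersection of containing lines falls outside at least one segment)

Parametrize and solve: t = -2, s = 0. At least one of these is outside [0, 1], so the segments do not intersect.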